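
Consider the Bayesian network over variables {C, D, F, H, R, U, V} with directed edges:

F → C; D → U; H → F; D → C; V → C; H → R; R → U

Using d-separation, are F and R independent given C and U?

There are 2 undirected paths between F and R; checking each against the conditioning set {C, U}:
Path 1: F → C ← D → U ← R
  C is a collider and C is conditioned on, which opens it; D is a fork and D is not conditioned on; U is a collider and U is conditioned on, which opens it — no node blocks this path, so it is active.
Path 2: F ← H → R
  H is a fork and H is not conditioned on — no node blocks this path, so it is active.
Because an active path exists, F and R are not d-separated.

No — F and R are not d-separated given {C, U}.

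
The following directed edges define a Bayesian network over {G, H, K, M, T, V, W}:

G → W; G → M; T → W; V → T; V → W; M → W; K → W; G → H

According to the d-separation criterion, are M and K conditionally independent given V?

Yes

There are 2 undirected paths between M and K; checking each against the conditioning set {V}:
  1. M ← G → W ← K — G:fork[open]; W:collider[blocks] ⇒ blocked
  2. M → W ← K — W:collider[blocks] ⇒ blocked
Since every path is blocked, d-separation holds.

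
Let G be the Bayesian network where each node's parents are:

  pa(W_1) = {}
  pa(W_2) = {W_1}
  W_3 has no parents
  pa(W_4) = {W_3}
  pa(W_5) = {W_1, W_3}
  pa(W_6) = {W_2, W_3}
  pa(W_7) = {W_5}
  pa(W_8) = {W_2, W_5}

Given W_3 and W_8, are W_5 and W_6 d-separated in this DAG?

No

Enumerating the 3 paths from W_5 to W_6 and testing each for blocking by {W_3, W_8}:
  1. W_5 ← W_1 → W_2 → W_6 — W_1:fork[open]; W_2:chain[open] ⇒ active
  2. W_5 ← W_3 → W_6 — W_3:fork[blocks] ⇒ blocked
  3. W_5 → W_8 ← W_2 → W_6 — W_8:collider[open]; W_2:fork[open] ⇒ active
Since the path W_5 ← W_1 → W_2 → W_6 is active, W_5 and W_6 are not d-separated given {W_3, W_8}.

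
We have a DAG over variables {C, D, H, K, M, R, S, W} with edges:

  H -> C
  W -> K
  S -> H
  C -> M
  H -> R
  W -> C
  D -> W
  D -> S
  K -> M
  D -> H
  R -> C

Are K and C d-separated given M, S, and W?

No — K and C are not d-separated given {M, S, W}.

6 paths connect K and C; each must be blocked for d-separation to hold:
Path 1: K ← W ← D → H → R → C
  W is a chain here and W is conditioned on, so the path is blocked at W.
Path 2: K ← W ← D → H → C
  W is a chain here and W is conditioned on, so the path is blocked at W.
Path 3: K ← W ← D → S → H → R → C
  W is a chain here and W is conditioned on, so the path is blocked at W.
Path 4: K ← W ← D → S → H → C
  W is a chain here and W is conditioned on, so the path is blocked at W.
Path 5: K ← W → C
  W is a fork here and W is conditioned on, so the path is blocked at W.
Path 6: K → M ← C
  M is a collider and M is conditioned on, which opens it — no node blocks this path, so it is active.
Because an active path exists, K and C are not d-separated.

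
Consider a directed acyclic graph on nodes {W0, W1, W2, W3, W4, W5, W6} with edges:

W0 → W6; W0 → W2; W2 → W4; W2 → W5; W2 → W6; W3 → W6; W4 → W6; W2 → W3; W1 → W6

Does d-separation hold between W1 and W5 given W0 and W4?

4 paths connect W1 and W5; each must be blocked for d-separation to hold:
  1. W1 → W6 ← W2 → W5 — W6:collider[blocks]; W2:fork[open] ⇒ blocked
  2. W1 → W6 ← W0 → W2 → W5 — W6:collider[blocks]; W0:fork[blocks]; W2:chain[open] ⇒ blocked
  3. W1 → W6 ← W3 ← W2 → W5 — W6:collider[blocks]; W3:chain[open]; W2:fork[open] ⇒ blocked
  4. W1 → W6 ← W4 ← W2 → W5 — W6:collider[blocks]; W4:chain[blocks]; W2:fork[open] ⇒ blocked
Every path is blocked, so W1 and W5 are d-separated given {W0, W4}.

Yes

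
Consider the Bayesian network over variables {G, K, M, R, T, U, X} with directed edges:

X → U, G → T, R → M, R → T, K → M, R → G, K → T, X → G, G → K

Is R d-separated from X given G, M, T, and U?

No

5 paths connect R and X; each must be blocked for d-separation to hold:
Path 1: R → T ← G ← X
  G is a chain here and G is conditioned on, so the path is blocked at G.
Path 2: R → T ← K ← G ← X
  G is a chain here and G is conditioned on, so the path is blocked at G.
Path 3: R → G ← X
  G is a collider and G is conditioned on, which opens it — no node blocks this path, so it is active.
Path 4: R → M ← K → T ← G ← X
  G is a chain here and G is conditioned on, so the path is blocked at G.
Path 5: R → M ← K ← G ← X
  G is a chain here and G is conditioned on, so the path is blocked at G.
Since the path R → G ← X is active, R and X are not d-separated given {G, M, T, U}.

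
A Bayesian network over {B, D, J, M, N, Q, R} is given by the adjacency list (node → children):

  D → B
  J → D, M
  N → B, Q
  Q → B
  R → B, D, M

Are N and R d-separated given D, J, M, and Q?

6 paths connect N and R; each must be blocked for d-separation to hold:
Path 1: N → B ← D ← J → M ← R
  B is a collider here and neither B nor any of its descendants is conditioned on, so the collider stays closed — the path is blocked at B.
Path 2: N → B ← D ← R
  B is a collider here and neither B nor any of its descendants is conditioned on, so the collider stays closed — the path is blocked at B.
Path 3: N → B ← R
  B is a collider here and neither B nor any of its descendants is conditioned on, so the collider stays closed — the path is blocked at B.
Path 4: N → Q → B ← D ← J → M ← R
  Q is a chain here and Q is conditioned on, so the path is blocked at Q.
Path 5: N → Q → B ← D ← R
  Q is a chain here and Q is conditioned on, so the path is blocked at Q.
Path 6: N → Q → B ← R
  Q is a chain here and Q is conditioned on, so the path is blocked at Q.
Since every path is blocked, d-separation holds.

Yes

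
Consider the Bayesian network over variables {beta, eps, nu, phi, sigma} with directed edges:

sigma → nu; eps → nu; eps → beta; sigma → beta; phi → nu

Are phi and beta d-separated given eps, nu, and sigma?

2 paths connect phi and beta; each must be blocked for d-separation to hold:
Path 1: phi → nu ← eps → beta
  eps is a fork here and eps is conditioned on, so the path is blocked at eps.
Path 2: phi → nu ← sigma → beta
  sigma is a fork here and sigma is conditioned on, so the path is blocked at sigma.
Since every path is blocked, d-separation holds.

Yes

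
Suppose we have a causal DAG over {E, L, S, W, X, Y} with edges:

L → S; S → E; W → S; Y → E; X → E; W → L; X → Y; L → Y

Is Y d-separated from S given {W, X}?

Enumerating the 4 paths from Y to S and testing each for blocking by {W, X}:
Path 1: Y ← X → E ← S
  X is a fork here and X is conditioned on, so the path is blocked at X.
Path 2: Y ← L ← W → S
  W is a fork here and W is conditioned on, so the path is blocked at W.
Path 3: Y ← L → S
  L is a fork and L is not conditioned on — no node blocks this path, so it is active.
Path 4: Y → E ← S
  E is a collider here and neither E nor any of its descendants is conditioned on, so the collider stays closed — the path is blocked at E.
Because an active path exists, Y and S are not d-separated.

No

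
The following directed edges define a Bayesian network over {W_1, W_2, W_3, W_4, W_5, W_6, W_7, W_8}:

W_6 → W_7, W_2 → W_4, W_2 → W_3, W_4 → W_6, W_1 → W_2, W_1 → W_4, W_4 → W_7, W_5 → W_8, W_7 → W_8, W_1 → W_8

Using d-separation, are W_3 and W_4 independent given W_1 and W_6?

Enumerating the 4 paths from W_3 to W_4 and testing each for blocking by {W_1, W_6}:
Path 1: W_3 ← W_2 → W_4
  W_2 is a fork and W_2 is not conditioned on — no node blocks this path, so it is active.
Path 2: W_3 ← W_2 ← W_1 → W_8 ← W_7 ← W_6 ← W_4
  W_1 is a fork here and W_1 is conditioned on, so the path is blocked at W_1.
Path 3: W_3 ← W_2 ← W_1 → W_8 ← W_7 ← W_4
  W_1 is a fork here and W_1 is conditioned on, so the path is blocked at W_1.
Path 4: W_3 ← W_2 ← W_1 → W_4
  W_1 is a fork here and W_1 is conditioned on, so the path is blocked at W_1.
Because an active path exists, W_3 and W_4 are not d-separated.

No — W_3 and W_4 are not d-separated given {W_1, W_6}.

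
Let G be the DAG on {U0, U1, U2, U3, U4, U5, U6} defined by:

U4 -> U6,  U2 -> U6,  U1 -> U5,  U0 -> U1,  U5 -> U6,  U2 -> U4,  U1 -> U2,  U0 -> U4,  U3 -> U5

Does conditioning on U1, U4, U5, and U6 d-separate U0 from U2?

Enumerating the 6 paths from U0 to U2 and testing each for blocking by {U1, U4, U5, U6}:
Path 1: U0 → U1 → U2
  U1 is a chain here and U1 is conditioned on, so the path is blocked at U1.
Path 2: U0 → U1 → U5 → U6 ← U2
  U1 is a chain here and U1 is conditioned on, so the path is blocked at U1.
Path 3: U0 → U1 → U5 → U6 ← U4 ← U2
  U1 is a chain here and U1 is conditioned on, so the path is blocked at U1.
Path 4: U0 → U4 ← U2
  U4 is a collider and U4 is conditioned on, which opens it — no node blocks this path, so it is active.
Path 5: U0 → U4 → U6 ← U2
  U4 is a chain here and U4 is conditioned on, so the path is blocked at U4.
Path 6: U0 → U4 → U6 ← U5 ← U1 → U2
  U4 is a chain here and U4 is conditioned on, so the path is blocked at U4.
At least one path is unblocked, so d-separation fails.

No — U0 and U2 are not d-separated given {U1, U4, U5, U6}.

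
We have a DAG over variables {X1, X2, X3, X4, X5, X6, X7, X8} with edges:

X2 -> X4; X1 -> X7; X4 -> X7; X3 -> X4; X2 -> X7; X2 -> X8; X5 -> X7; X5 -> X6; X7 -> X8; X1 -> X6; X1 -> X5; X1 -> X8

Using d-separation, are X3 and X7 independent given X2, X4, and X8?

There are 6 undirected paths between X3 and X7; checking each against the conditioning set {X2, X4, X8}:
Path 1: X3 → X4 ← X2 → X8 ← X7
  X2 is a fork here and X2 is conditioned on, so the path is blocked at X2.
Path 2: X3 → X4 ← X2 → X8 ← X1 → X5 → X7
  X2 is a fork here and X2 is conditioned on, so the path is blocked at X2.
Path 3: X3 → X4 ← X2 → X8 ← X1 → X6 ← X5 → X7
  X2 is a fork here and X2 is conditioned on, so the path is blocked at X2.
Path 4: X3 → X4 ← X2 → X8 ← X1 → X7
  X2 is a fork here and X2 is conditioned on, so the path is blocked at X2.
Path 5: X3 → X4 ← X2 → X7
  X2 is a fork here and X2 is conditioned on, so the path is blocked at X2.
Path 6: X3 → X4 → X7
  X4 is a chain here and X4 is conditioned on, so the path is blocked at X4.
Every path is blocked, so X3 and X7 are d-separated given {X2, X4, X8}.

Yes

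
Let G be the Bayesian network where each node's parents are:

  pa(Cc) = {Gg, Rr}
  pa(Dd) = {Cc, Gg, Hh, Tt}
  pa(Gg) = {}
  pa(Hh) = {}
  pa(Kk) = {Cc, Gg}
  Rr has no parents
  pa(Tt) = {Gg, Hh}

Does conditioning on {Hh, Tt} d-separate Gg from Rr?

There are 5 undirected paths between Gg and Rr; checking each against the conditioning set {Hh, Tt}:
Path 1: Gg → Tt → Dd ← Cc ← Rr
  Tt is a chain here and Tt is conditioned on, so the path is blocked at Tt.
Path 2: Gg → Tt ← Hh → Dd ← Cc ← Rr
  Hh is a fork here and Hh is conditioned on, so the path is blocked at Hh.
Path 3: Gg → Kk ← Cc ← Rr
  Kk is a collider here and neither Kk nor any of its descendants is conditioned on, so the collider stays closed — the path is blocked at Kk.
Path 4: Gg → Cc ← Rr
  Cc is a collider here and neither Cc nor any of its descendants is conditioned on, so the collider stays closed — the path is blocked at Cc.
Path 5: Gg → Dd ← Cc ← Rr
  Dd is a collider here and neither Dd nor any of its descendants is conditioned on, so the collider stays closed — the path is blocked at Dd.
Since every path is blocked, d-separation holds.

Yes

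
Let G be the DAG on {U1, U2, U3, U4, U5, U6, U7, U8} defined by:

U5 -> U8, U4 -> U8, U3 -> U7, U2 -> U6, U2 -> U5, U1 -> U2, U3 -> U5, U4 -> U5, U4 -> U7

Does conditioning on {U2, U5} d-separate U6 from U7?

3 paths connect U6 and U7; each must be blocked for d-separation to hold:
Path 1: U6 ← U2 → U5 → U8 ← U4 → U7
  U2 is a fork here and U2 is conditioned on, so the path is blocked at U2.
Path 2: U6 ← U2 → U5 ← U4 → U7
  U2 is a fork here and U2 is conditioned on, so the path is blocked at U2.
Path 3: U6 ← U2 → U5 ← U3 → U7
  U2 is a fork here and U2 is conditioned on, so the path is blocked at U2.
Every path is blocked, so U6 and U7 are d-separated given {U2, U5}.

Yes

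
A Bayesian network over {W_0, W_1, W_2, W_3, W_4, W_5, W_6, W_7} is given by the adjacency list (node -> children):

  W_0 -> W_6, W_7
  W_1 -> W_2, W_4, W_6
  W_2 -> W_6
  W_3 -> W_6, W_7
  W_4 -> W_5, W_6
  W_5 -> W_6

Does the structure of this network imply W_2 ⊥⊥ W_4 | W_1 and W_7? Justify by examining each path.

Yes

We examine all 6 paths between W_2 and W_4:
Path 1: W_2 ← W_1 → W_4
  W_1 is a fork here and W_1 is conditioned on, so the path is blocked at W_1.
Path 2: W_2 ← W_1 → W_6 ← W_4
  W_1 is a fork here and W_1 is conditioned on, so the path is blocked at W_1.
Path 3: W_2 ← W_1 → W_6 ← W_5 ← W_4
  W_1 is a fork here and W_1 is conditioned on, so the path is blocked at W_1.
Path 4: W_2 → W_6 ← W_4
  W_6 is a collider here and neither W_6 nor any of its descendants is conditioned on, so the collider stays closed — the path is blocked at W_6.
Path 5: W_2 → W_6 ← W_5 ← W_4
  W_6 is a collider here and neither W_6 nor any of its descendants is conditioned on, so the collider stays closed — the path is blocked at W_6.
Path 6: W_2 → W_6 ← W_1 → W_4
  W_6 is a collider here and neither W_6 nor any of its descendants is conditioned on, so the collider stays closed — the path is blocked at W_6.
All paths are blocked; W_2 ⊥ W_4 | {W_1, W_7} holds.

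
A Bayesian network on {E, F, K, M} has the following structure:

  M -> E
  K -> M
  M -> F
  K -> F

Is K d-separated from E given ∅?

We examine all 2 paths between K and E:
Path 1: K → M → E
  M is a chain and M is not conditioned on — no node blocks this path, so it is active.
Path 2: K → F ← M → E
  F is a collider here and neither F nor any of its descendants is conditioned on, so the collider stays closed — the path is blocked at F.
Because an active path exists, K and E are not d-separated.

No — K and E are not d-separated given ∅.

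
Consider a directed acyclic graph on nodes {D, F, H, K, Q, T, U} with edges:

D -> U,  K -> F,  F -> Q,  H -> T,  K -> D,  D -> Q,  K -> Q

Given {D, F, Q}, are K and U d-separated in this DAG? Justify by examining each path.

Yes

3 paths connect K and U; each must be blocked for d-separation to hold:
Path 1: K → D → U
  D is a chain here and D is conditioned on, so the path is blocked at D.
Path 2: K → F → Q ← D → U
  F is a chain here and F is conditioned on, so the path is blocked at F.
Path 3: K → Q ← D → U
  D is a fork here and D is conditioned on, so the path is blocked at D.
All paths are blocked; K ⊥ U | {D, F, Q} holds.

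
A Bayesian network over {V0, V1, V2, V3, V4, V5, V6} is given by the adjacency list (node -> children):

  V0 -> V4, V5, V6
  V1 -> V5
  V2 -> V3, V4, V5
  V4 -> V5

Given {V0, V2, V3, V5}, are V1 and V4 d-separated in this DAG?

No

We examine all 3 paths between V1 and V4:
Path 1: V1 → V5 ← V2 → V4
  V2 is a fork here and V2 is conditioned on, so the path is blocked at V2.
Path 2: V1 → V5 ← V4
  V5 is a collider and V5 is conditioned on, which opens it — no node blocks this path, so it is active.
Path 3: V1 → V5 ← V0 → V4
  V0 is a fork here and V0 is conditioned on, so the path is blocked at V0.
At least one path is unblocked, so d-separation fails.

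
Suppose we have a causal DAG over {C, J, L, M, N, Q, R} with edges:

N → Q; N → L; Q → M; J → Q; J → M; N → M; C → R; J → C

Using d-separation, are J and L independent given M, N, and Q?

Yes — J and L are d-separated given {M, N, Q}.

We examine all 4 paths between J and L:
Path 1: J → M ← Q ← N → L
  Q is a chain here and Q is conditioned on, so the path is blocked at Q.
Path 2: J → M ← N → L
  N is a fork here and N is conditioned on, so the path is blocked at N.
Path 3: J → Q → M ← N → L
  Q is a chain here and Q is conditioned on, so the path is blocked at Q.
Path 4: J → Q ← N → L
  N is a fork here and N is conditioned on, so the path is blocked at N.
All paths are blocked; J ⊥ L | {M, N, Q} holds.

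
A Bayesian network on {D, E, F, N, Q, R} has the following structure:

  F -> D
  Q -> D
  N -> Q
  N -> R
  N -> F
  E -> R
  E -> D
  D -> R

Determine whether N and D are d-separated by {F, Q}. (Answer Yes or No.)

4 paths connect N and D; each must be blocked for d-separation to hold:
Path 1: N → F → D
  F is a chain here and F is conditioned on, so the path is blocked at F.
Path 2: N → Q → D
  Q is a chain here and Q is conditioned on, so the path is blocked at Q.
Path 3: N → R ← D
  R is a collider here and neither R nor any of its descendants is conditioned on, so the collider stays closed — the path is blocked at R.
Path 4: N → R ← E → D
  R is a collider here and neither R nor any of its descendants is conditioned on, so the collider stays closed — the path is blocked at R.
Since every path is blocked, d-separation holds.

Yes — N and D are d-separated given {F, Q}.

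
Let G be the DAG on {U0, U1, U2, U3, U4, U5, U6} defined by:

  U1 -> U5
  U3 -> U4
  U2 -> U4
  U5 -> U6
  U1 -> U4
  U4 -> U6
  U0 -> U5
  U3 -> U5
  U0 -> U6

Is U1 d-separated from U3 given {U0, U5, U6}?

No

6 paths connect U1 and U3; each must be blocked for d-separation to hold:
Path 1: U1 → U5 ← U0 → U6 ← U4 ← U3
  U0 is a fork here and U0 is conditioned on, so the path is blocked at U0.
Path 2: U1 → U5 ← U3
  U5 is a collider and U5 is conditioned on, which opens it — no node blocks this path, so it is active.
Path 3: U1 → U5 → U6 ← U4 ← U3
  U5 is a chain here and U5 is conditioned on, so the path is blocked at U5.
Path 4: U1 → U4 ← U3
  U4 is a collider and its descendant U6 is conditioned on, which opens it — no node blocks this path, so it is active.
Path 5: U1 → U4 → U6 ← U0 → U5 ← U3
  U0 is a fork here and U0 is conditioned on, so the path is blocked at U0.
Path 6: U1 → U4 → U6 ← U5 ← U3
  U5 is a chain here and U5 is conditioned on, so the path is blocked at U5.
At least one path is unblocked, so d-separation fails.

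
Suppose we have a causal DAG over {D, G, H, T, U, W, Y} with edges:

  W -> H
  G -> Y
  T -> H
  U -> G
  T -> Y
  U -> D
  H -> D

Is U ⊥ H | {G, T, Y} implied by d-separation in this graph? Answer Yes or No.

Yes

2 paths connect U and H; each must be blocked for d-separation to hold:
Path 1: U → G → Y ← T → H
  G is a chain here and G is conditioned on, so the path is blocked at G.
Path 2: U → D ← H
  D is a collider here and neither D nor any of its descendants is conditioned on, so the collider stays closed — the path is blocked at D.
Every path is blocked, so U and H are d-separated given {G, T, Y}.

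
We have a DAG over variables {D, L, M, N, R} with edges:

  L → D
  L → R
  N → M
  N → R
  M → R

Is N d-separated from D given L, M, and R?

Yes

There are 2 undirected paths between N and D; checking each against the conditioning set {L, M, R}:
Path 1: N → M → R ← L → D
  M is a chain here and M is conditioned on, so the path is blocked at M.
Path 2: N → R ← L → D
  L is a fork here and L is conditioned on, so the path is blocked at L.
Since every path is blocked, d-separation holds.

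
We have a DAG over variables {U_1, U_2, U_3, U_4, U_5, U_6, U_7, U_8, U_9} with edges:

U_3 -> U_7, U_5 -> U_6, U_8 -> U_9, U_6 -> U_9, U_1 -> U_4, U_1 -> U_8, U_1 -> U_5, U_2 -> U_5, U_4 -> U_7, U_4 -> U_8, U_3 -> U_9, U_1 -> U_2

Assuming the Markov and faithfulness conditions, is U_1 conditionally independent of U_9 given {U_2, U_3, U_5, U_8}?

We examine all 6 paths between U_1 and U_9:
Path 1: U_1 → U_2 → U_5 → U_6 → U_9
  U_2 is a chain here and U_2 is conditioned on, so the path is blocked at U_2.
Path 2: U_1 → U_4 → U_7 ← U_3 → U_9
  U_7 is a collider here and neither U_7 nor any of its descendants is conditioned on, so the collider stays closed — the path is blocked at U_7.
Path 3: U_1 → U_4 → U_8 → U_9
  U_8 is a chain here and U_8 is conditioned on, so the path is blocked at U_8.
Path 4: U_1 → U_5 → U_6 → U_9
  U_5 is a chain here and U_5 is conditioned on, so the path is blocked at U_5.
Path 5: U_1 → U_8 ← U_4 → U_7 ← U_3 → U_9
  U_7 is a collider here and neither U_7 nor any of its descendants is conditioned on, so the collider stays closed — the path is blocked at U_7.
Path 6: U_1 → U_8 → U_9
  U_8 is a chain here and U_8 is conditioned on, so the path is blocked at U_8.
Since every path is blocked, d-separation holds.

Yes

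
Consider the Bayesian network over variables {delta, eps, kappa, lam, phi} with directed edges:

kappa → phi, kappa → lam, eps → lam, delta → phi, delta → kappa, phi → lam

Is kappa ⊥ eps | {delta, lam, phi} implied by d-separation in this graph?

No — kappa and eps are not d-separated given {delta, lam, phi}.

Enumerating the 3 paths from kappa to eps and testing each for blocking by {delta, lam, phi}:
  1. kappa → phi → lam ← eps — phi:chain[blocks]; lam:collider[open] ⇒ blocked
  2. kappa → lam ← eps — lam:collider[open] ⇒ active
  3. kappa ← delta → phi → lam ← eps — delta:fork[blocks]; phi:chain[blocks]; lam:collider[open] ⇒ blocked
Since the path kappa → lam ← eps is active, kappa and eps are not d-separated given {delta, lam, phi}.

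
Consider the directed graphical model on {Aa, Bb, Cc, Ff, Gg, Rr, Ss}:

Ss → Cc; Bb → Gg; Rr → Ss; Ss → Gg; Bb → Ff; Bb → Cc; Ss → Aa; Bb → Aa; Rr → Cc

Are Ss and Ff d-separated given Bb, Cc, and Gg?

There are 4 undirected paths between Ss and Ff; checking each against the conditioning set {Bb, Cc, Gg}:
Path 1: Ss ← Rr → Cc ← Bb → Ff
  Bb is a fork here and Bb is conditioned on, so the path is blocked at Bb.
Path 2: Ss → Cc ← Bb → Ff
  Bb is a fork here and Bb is conditioned on, so the path is blocked at Bb.
Path 3: Ss → Aa ← Bb → Ff
  Aa is a collider here and neither Aa nor any of its descendants is conditioned on, so the collider stays closed — the path is blocked at Aa.
Path 4: Ss → Gg ← Bb → Ff
  Bb is a fork here and Bb is conditioned on, so the path is blocked at Bb.
Every path is blocked, so Ss and Ff are d-separated given {Bb, Cc, Gg}.

Yes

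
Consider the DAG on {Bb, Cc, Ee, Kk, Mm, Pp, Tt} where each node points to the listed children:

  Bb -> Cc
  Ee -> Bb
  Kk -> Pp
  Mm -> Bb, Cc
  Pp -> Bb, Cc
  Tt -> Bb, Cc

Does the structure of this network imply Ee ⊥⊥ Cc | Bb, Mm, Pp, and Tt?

We examine all 4 paths between Ee and Cc:
  1. Ee → Bb ← Pp → Cc — Bb:collider[open]; Pp:fork[blocks] ⇒ blocked
  2. Ee → Bb ← Mm → Cc — Bb:collider[open]; Mm:fork[blocks] ⇒ blocked
  3. Ee → Bb ← Tt → Cc — Bb:collider[open]; Tt:fork[blocks] ⇒ blocked
  4. Ee → Bb → Cc — Bb:chain[blocks] ⇒ blocked
Every path is blocked, so Ee and Cc are d-separated given {Bb, Mm, Pp, Tt}.

Yes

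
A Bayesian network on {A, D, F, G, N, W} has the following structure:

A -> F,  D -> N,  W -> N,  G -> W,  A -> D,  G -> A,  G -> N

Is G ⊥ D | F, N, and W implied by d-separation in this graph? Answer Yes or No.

Enumerating the 3 paths from G to D and testing each for blocking by {F, N, W}:
Path 1: G → N ← D
  N is a collider and N is conditioned on, which opens it — no node blocks this path, so it is active.
Path 2: G → A → D
  A is a chain and A is not conditioned on — no node blocks this path, so it is active.
Path 3: G → W → N ← D
  W is a chain here and W is conditioned on, so the path is blocked at W.
Since the path G → N ← D is active, G and D are not d-separated given {F, N, W}.

No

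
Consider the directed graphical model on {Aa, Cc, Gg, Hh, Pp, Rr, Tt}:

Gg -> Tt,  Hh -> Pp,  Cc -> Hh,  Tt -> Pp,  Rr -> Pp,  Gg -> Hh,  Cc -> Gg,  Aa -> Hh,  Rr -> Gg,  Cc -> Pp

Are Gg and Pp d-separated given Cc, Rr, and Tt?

No

Enumerating the 6 paths from Gg to Pp and testing each for blocking by {Cc, Rr, Tt}:
  1. Gg → Hh → Pp — Hh:chain[open] ⇒ active
  2. Gg → Hh ← Cc → Pp — Hh:collider[blocks]; Cc:fork[blocks] ⇒ blocked
  3. Gg ← Cc → Pp — Cc:fork[blocks] ⇒ blocked
  4. Gg ← Cc → Hh → Pp — Cc:fork[blocks]; Hh:chain[open] ⇒ blocked
  5. Gg ← Rr → Pp — Rr:fork[blocks] ⇒ blocked
  6. Gg → Tt → Pp — Tt:chain[blocks] ⇒ blocked
Because an active path exists, Gg and Pp are not d-separated.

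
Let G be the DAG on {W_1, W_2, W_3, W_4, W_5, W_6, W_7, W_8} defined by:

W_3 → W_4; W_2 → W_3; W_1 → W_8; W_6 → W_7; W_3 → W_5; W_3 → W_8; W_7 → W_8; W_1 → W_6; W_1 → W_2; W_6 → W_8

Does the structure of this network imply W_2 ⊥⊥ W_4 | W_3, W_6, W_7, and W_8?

Yes

Enumerating the 4 paths from W_2 to W_4 and testing each for blocking by {W_3, W_6, W_7, W_8}:
Path 1: W_2 → W_3 → W_4
  W_3 is a chain here and W_3 is conditioned on, so the path is blocked at W_3.
Path 2: W_2 ← W_1 → W_6 → W_8 ← W_3 → W_4
  W_6 is a chain here and W_6 is conditioned on, so the path is blocked at W_6.
Path 3: W_2 ← W_1 → W_6 → W_7 → W_8 ← W_3 → W_4
  W_6 is a chain here and W_6 is conditioned on, so the path is blocked at W_6.
Path 4: W_2 ← W_1 → W_8 ← W_3 → W_4
  W_3 is a fork here and W_3 is conditioned on, so the path is blocked at W_3.
Every path is blocked, so W_2 and W_4 are d-separated given {W_3, W_6, W_7, W_8}.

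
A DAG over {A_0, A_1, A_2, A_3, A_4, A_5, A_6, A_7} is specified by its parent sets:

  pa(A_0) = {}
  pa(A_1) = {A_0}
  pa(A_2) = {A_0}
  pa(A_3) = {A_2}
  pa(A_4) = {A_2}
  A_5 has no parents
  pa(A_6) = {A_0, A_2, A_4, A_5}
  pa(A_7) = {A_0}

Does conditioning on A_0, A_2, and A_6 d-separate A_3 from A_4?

Yes — A_3 and A_4 are d-separated given {A_0, A_2, A_6}.

We examine all 3 paths between A_3 and A_4:
  1. A_3 ← A_2 → A_6 ← A_4 — A_2:fork[blocks]; A_6:collider[open] ⇒ blocked
  2. A_3 ← A_2 ← A_0 → A_6 ← A_4 — A_2:chain[blocks]; A_0:fork[blocks]; A_6:collider[open] ⇒ blocked
  3. A_3 ← A_2 → A_4 — A_2:fork[blocks] ⇒ blocked
Every path is blocked, so A_3 and A_4 are d-separated given {A_0, A_2, A_6}.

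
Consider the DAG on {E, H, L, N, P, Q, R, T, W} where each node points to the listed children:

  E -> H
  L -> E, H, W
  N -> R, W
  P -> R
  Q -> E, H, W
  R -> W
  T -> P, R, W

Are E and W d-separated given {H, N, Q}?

We examine all 6 paths between E and W:
Path 1: E → H ← Q → W
  Q is a fork here and Q is conditioned on, so the path is blocked at Q.
Path 2: E → H ← L → W
  H is a collider and H is conditioned on, which opens it; L is a fork and L is not conditioned on — no node blocks this path, so it is active.
Path 3: E ← Q → H ← L → W
  Q is a fork here and Q is conditioned on, so the path is blocked at Q.
Path 4: E ← Q → W
  Q is a fork here and Q is conditioned on, so the path is blocked at Q.
Path 5: E ← L → H ← Q → W
  Q is a fork here and Q is conditioned on, so the path is blocked at Q.
Path 6: E ← L → W
  L is a fork and L is not conditioned on — no node blocks this path, so it is active.
At least one path is unblocked, so d-separation fails.

No — E and W are not d-separated given {H, N, Q}.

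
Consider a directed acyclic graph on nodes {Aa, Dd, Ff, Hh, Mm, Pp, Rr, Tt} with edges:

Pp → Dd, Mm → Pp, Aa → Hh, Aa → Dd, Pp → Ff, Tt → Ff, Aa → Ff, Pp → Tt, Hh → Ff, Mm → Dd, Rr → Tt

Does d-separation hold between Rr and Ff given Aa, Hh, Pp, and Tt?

6 paths connect Rr and Ff; each must be blocked for d-separation to hold:
  1. Rr → Tt → Ff — Tt:chain[blocks] ⇒ blocked
  2. Rr → Tt ← Pp ← Mm → Dd ← Aa → Ff — Tt:collider[open]; Pp:chain[blocks]; Mm:fork[open]; Dd:collider[blocks]; Aa:fork[blocks] ⇒ blocked
  3. Rr → Tt ← Pp ← Mm → Dd ← Aa → Hh → Ff — Tt:collider[open]; Pp:chain[blocks]; Mm:fork[open]; Dd:collider[blocks]; Aa:fork[blocks]; Hh:chain[blocks] ⇒ blocked
  4. Rr → Tt ← Pp → Ff — Tt:collider[open]; Pp:fork[blocks] ⇒ blocked
  5. Rr → Tt ← Pp → Dd ← Aa → Ff — Tt:collider[open]; Pp:fork[blocks]; Dd:collider[blocks]; Aa:fork[blocks] ⇒ blocked
  6. Rr → Tt ← Pp → Dd ← Aa → Hh → Ff — Tt:collider[open]; Pp:fork[blocks]; Dd:collider[blocks]; Aa:fork[blocks]; Hh:chain[blocks] ⇒ blocked
All paths are blocked; Rr ⊥ Ff | {Aa, Hh, Pp, Tt} holds.

Yes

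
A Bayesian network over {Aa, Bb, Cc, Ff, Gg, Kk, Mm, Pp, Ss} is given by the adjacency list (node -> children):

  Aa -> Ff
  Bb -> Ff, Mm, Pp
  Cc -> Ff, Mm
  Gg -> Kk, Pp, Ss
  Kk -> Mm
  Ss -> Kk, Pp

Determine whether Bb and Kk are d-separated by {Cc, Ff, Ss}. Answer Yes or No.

Yes

6 paths connect Bb and Kk; each must be blocked for d-separation to hold:
  1. Bb → Mm ← Kk — Mm:collider[blocks] ⇒ blocked
  2. Bb → Pp ← Ss ← Gg → Kk — Pp:collider[blocks]; Ss:chain[blocks]; Gg:fork[open] ⇒ blocked
  3. Bb → Pp ← Ss → Kk — Pp:collider[blocks]; Ss:fork[blocks] ⇒ blocked
  4. Bb → Pp ← Gg → Ss → Kk — Pp:collider[blocks]; Gg:fork[open]; Ss:chain[blocks] ⇒ blocked
  5. Bb → Pp ← Gg → Kk — Pp:collider[blocks]; Gg:fork[open] ⇒ blocked
  6. Bb → Ff ← Cc → Mm ← Kk — Ff:collider[open]; Cc:fork[blocks]; Mm:collider[blocks] ⇒ blocked
Every path is blocked, so Bb and Kk are d-separated given {Cc, Ff, Ss}.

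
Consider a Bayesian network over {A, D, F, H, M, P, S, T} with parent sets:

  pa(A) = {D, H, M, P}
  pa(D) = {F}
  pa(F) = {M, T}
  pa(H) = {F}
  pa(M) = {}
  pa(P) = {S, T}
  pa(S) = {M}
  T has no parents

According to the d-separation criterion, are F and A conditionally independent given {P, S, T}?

There are 6 undirected paths between F and A; checking each against the conditioning set {P, S, T}:
Path 1: F → H → A
  H is a chain and H is not conditioned on — no node blocks this path, so it is active.
Path 2: F ← M → A
  M is a fork and M is not conditioned on — no node blocks this path, so it is active.
Path 3: F ← M → S → P → A
  S is a chain here and S is conditioned on, so the path is blocked at S.
Path 4: F ← T → P → A
  T is a fork here and T is conditioned on, so the path is blocked at T.
Path 5: F ← T → P ← S ← M → A
  T is a fork here and T is conditioned on, so the path is blocked at T.
Path 6: F → D → A
  D is a chain and D is not conditioned on — no node blocks this path, so it is active.
Since the path F → H → A is active, F and A are not d-separated given {P, S, T}.

No — F and A are not d-separated given {P, S, T}.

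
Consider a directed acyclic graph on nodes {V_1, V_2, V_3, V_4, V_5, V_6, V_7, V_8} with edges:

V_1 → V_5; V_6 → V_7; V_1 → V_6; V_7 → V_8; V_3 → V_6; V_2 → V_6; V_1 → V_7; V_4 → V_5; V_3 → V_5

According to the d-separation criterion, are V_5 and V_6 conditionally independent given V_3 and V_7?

No

We examine all 3 paths between V_5 and V_6:
  1. V_5 ← V_1 → V_6 — V_1:fork[open] ⇒ active
  2. V_5 ← V_1 → V_7 ← V_6 — V_1:fork[open]; V_7:collider[open] ⇒ active
  3. V_5 ← V_3 → V_6 — V_3:fork[blocks] ⇒ blocked
Since the path V_5 ← V_1 → V_6 is active, V_5 and V_6 are not d-separated given {V_3, V_7}.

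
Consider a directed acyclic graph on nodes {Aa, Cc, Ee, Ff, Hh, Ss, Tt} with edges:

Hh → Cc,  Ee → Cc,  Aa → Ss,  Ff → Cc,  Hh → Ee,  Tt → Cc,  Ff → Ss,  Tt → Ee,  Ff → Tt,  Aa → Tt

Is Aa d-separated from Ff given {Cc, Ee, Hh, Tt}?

There are 5 undirected paths between Aa and Ff; checking each against the conditioning set {Cc, Ee, Hh, Tt}:
  1. Aa → Ss ← Ff — Ss:collider[blocks] ⇒ blocked
  2. Aa → Tt ← Ff — Tt:collider[open] ⇒ active
  3. Aa → Tt → Ee → Cc ← Ff — Tt:chain[blocks]; Ee:chain[blocks]; Cc:collider[open] ⇒ blocked
  4. Aa → Tt → Ee ← Hh → Cc ← Ff — Tt:chain[blocks]; Ee:collider[open]; Hh:fork[blocks]; Cc:collider[open] ⇒ blocked
  5. Aa → Tt → Cc ← Ff — Tt:chain[blocks]; Cc:collider[open] ⇒ blocked
Because an active path exists, Aa and Ff are not d-separated.

No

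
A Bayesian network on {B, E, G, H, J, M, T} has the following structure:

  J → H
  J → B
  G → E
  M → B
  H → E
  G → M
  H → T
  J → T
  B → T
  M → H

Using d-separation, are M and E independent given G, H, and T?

Yes

Enumerating the 6 paths from M to E and testing each for blocking by {G, H, T}:
Path 1: M → H → E
  H is a chain here and H is conditioned on, so the path is blocked at H.
Path 2: M ← G → E
  G is a fork here and G is conditioned on, so the path is blocked at G.
Path 3: M → B ← J → H → E
  H is a chain here and H is conditioned on, so the path is blocked at H.
Path 4: M → B ← J → T ← H → E
  H is a fork here and H is conditioned on, so the path is blocked at H.
Path 5: M → B → T ← H → E
  H is a fork here and H is conditioned on, so the path is blocked at H.
Path 6: M → B → T ← J → H → E
  H is a chain here and H is conditioned on, so the path is blocked at H.
All paths are blocked; M ⊥ E | {G, H, T} holds.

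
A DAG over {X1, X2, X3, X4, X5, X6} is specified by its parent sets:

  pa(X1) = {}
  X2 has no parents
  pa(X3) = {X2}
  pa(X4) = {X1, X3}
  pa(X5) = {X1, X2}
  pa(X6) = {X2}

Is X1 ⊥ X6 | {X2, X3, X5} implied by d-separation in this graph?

2 paths connect X1 and X6; each must be blocked for d-separation to hold:
Path 1: X1 → X5 ← X2 → X6
  X2 is a fork here and X2 is conditioned on, so the path is blocked at X2.
Path 2: X1 → X4 ← X3 ← X2 → X6
  X4 is a collider here and neither X4 nor any of its descendants is conditioned on, so the collider stays closed — the path is blocked at X4.
All paths are blocked; X1 ⊥ X6 | {X2, X3, X5} holds.

Yes — X1 and X6 are d-separated given {X2, X3, X5}.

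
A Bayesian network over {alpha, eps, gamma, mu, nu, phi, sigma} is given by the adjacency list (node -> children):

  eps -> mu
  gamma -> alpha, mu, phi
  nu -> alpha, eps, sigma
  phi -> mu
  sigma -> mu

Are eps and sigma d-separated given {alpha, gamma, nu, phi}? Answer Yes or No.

Yes

6 paths connect eps and sigma; each must be blocked for d-separation to hold:
  1. eps ← nu → alpha ← gamma → phi → mu ← sigma — nu:fork[blocks]; alpha:collider[open]; gamma:fork[blocks]; phi:chain[blocks]; mu:collider[blocks] ⇒ blocked
  2. eps ← nu → alpha ← gamma → mu ← sigma — nu:fork[blocks]; alpha:collider[open]; gamma:fork[blocks]; mu:collider[blocks] ⇒ blocked
  3. eps ← nu → sigma — nu:fork[blocks] ⇒ blocked
  4. eps → mu ← gamma → alpha ← nu → sigma — mu:collider[blocks]; gamma:fork[blocks]; alpha:collider[open]; nu:fork[blocks] ⇒ blocked
  5. eps → mu ← phi ← gamma → alpha ← nu → sigma — mu:collider[blocks]; phi:chain[blocks]; gamma:fork[blocks]; alpha:collider[open]; nu:fork[blocks] ⇒ blocked
  6. eps → mu ← sigma — mu:collider[blocks] ⇒ blocked
All paths are blocked; eps ⊥ sigma | {alpha, gamma, nu, phi} holds.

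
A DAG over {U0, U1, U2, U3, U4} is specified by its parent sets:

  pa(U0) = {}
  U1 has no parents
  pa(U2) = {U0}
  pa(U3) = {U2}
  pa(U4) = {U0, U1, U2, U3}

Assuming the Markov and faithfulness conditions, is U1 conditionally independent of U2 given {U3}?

There are 3 undirected paths between U1 and U2; checking each against the conditioning set {U3}:
Path 1: U1 → U4 ← U3 ← U2
  U4 is a collider here and neither U4 nor any of its descendants is conditioned on, so the collider stays closed — the path is blocked at U4.
Path 2: U1 → U4 ← U0 → U2
  U4 is a collider here and neither U4 nor any of its descendants is conditioned on, so the collider stays closed — the path is blocked at U4.
Path 3: U1 → U4 ← U2
  U4 is a collider here and neither U4 nor any of its descendants is conditioned on, so the collider stays closed — the path is blocked at U4.
Since every path is blocked, d-separation holds.

Yes — U1 and U2 are d-separated given {U3}.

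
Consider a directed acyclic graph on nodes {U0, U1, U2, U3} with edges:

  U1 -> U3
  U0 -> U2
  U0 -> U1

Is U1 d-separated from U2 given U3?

There is one path between U1 and U2:
  1. U1 ← U0 → U2 — U0:fork[open] ⇒ active
Because an active path exists, U1 and U2 are not d-separated.

No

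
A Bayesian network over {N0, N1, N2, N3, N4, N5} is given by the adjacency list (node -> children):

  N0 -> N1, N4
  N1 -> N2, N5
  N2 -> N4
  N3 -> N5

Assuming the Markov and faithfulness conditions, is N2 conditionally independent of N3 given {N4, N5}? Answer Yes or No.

No

There are 2 undirected paths between N2 and N3; checking each against the conditioning set {N4, N5}:
Path 1: N2 ← N1 → N5 ← N3
  N1 is a fork and N1 is not conditioned on; N5 is a collider and N5 is conditioned on, which opens it — no node blocks this path, so it is active.
Path 2: N2 → N4 ← N0 → N1 → N5 ← N3
  N4 is a collider and N4 is conditioned on, which opens it; N0 is a fork and N0 is not conditioned on; N1 is a chain and N1 is not conditioned on; N5 is a collider and N5 is conditioned on, which opens it — no node blocks this path, so it is active.
Since the path N2 ← N1 → N5 ← N3 is active, N2 and N3 are not d-separated given {N4, N5}.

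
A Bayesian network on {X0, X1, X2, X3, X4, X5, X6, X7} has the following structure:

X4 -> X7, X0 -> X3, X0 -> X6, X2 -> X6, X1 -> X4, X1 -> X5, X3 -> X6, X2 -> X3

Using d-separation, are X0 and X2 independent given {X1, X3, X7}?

There are 4 undirected paths between X0 and X2; checking each against the conditioning set {X1, X3, X7}:
Path 1: X0 → X6 ← X3 ← X2
  X6 is a collider here and neither X6 nor any of its descendants is conditioned on, so the collider stays closed — the path is blocked at X6.
Path 2: X0 → X6 ← X2
  X6 is a collider here and neither X6 nor any of its descendants is conditioned on, so the collider stays closed — the path is blocked at X6.
Path 3: X0 → X3 → X6 ← X2
  X3 is a chain here and X3 is conditioned on, so the path is blocked at X3.
Path 4: X0 → X3 ← X2
  X3 is a collider and X3 is conditioned on, which opens it — no node blocks this path, so it is active.
At least one path is unblocked, so d-separation fails.

No — X0 and X2 are not d-separated given {X1, X3, X7}.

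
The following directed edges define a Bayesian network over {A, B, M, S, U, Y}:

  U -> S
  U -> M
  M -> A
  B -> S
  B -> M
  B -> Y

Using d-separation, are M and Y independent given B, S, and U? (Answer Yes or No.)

Yes

Enumerating the 2 paths from M to Y and testing each for blocking by {B, S, U}:
Path 1: M ← U → S ← B → Y
  U is a fork here and U is conditioned on, so the path is blocked at U.
Path 2: M ← B → Y
  B is a fork here and B is conditioned on, so the path is blocked at B.
Since every path is blocked, d-separation holds.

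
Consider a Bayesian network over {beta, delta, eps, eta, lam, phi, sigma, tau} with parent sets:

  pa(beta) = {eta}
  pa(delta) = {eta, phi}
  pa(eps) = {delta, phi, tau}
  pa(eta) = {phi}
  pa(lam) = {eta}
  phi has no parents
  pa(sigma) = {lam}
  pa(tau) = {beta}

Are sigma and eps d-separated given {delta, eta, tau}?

Yes

There are 5 undirected paths between sigma and eps; checking each against the conditioning set {delta, eta, tau}:
Path 1: sigma ← lam ← eta → beta → tau → eps
  eta is a fork here and eta is conditioned on, so the path is blocked at eta.
Path 2: sigma ← lam ← eta → delta → eps
  eta is a fork here and eta is conditioned on, so the path is blocked at eta.
Path 3: sigma ← lam ← eta → delta ← phi → eps
  eta is a fork here and eta is conditioned on, so the path is blocked at eta.
Path 4: sigma ← lam ← eta ← phi → eps
  eta is a chain here and eta is conditioned on, so the path is blocked at eta.
Path 5: sigma ← lam ← eta ← phi → delta → eps
  eta is a chain here and eta is conditioned on, so the path is blocked at eta.
All paths are blocked; sigma ⊥ eps | {delta, eta, tau} holds.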